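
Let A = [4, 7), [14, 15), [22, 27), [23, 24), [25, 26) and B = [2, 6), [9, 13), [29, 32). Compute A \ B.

[6, 7) ∪ [14, 15) ∪ [22, 27)

Merge the first list: [4, 7), [14, 15), [22, 27).
[4, 7) minus B → [6, 7).
[14, 15): no B overlap → unchanged.
[22, 27): no B overlap → unchanged.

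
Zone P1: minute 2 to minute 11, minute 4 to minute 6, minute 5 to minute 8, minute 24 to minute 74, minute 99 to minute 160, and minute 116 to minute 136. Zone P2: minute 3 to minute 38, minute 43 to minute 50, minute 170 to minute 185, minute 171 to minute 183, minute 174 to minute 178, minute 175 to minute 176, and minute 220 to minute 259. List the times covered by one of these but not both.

A, merged: minute 2 to minute 11, minute 24 to minute 74, minute 99 to minute 160.
B, merged: minute 3 to minute 38, minute 43 to minute 50, minute 170 to minute 185, minute 220 to minute 259.
A but not B: minute 2 to minute 3, minute 38 to minute 43, minute 50 to minute 74, minute 99 to minute 160.
B but not A: minute 11 to minute 24, minute 170 to minute 185, minute 220 to minute 259.
Combining gives A △ B.

minute 2 to minute 3, minute 11 to minute 24, minute 38 to minute 43, minute 50 to minute 74, minute 99 to minute 160, minute 170 to minute 185, minute 220 to minute 259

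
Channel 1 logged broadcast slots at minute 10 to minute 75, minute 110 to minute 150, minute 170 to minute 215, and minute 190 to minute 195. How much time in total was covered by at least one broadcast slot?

150 minutes

Merged: minute 10 to minute 75, minute 110 to minute 150, minute 170 to minute 215.
Lengths: 65 minutes + 40 minutes + 45 minutes = 150 minutes.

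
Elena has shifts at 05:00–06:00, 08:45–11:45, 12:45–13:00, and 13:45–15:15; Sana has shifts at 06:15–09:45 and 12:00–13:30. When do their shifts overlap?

08:45-09:45, 12:45-13:00

05:00-06:00 meets no B interval.
08:45-11:45 ∩ B → 08:45-09:45.
12:45-13:00 ∩ B → 12:45-13:00.
13:45-15:15 meets no B interval.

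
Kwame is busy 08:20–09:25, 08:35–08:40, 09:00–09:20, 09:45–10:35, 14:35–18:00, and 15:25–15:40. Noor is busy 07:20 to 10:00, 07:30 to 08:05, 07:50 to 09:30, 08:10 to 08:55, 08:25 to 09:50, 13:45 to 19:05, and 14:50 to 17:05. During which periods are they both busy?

08:20-09:25, 09:45-10:00, 14:35-18:00

A, merged: 08:20-09:25, 09:45-10:35, 14:35-18:00.
B, merged: 07:20-10:00, 13:45-19:05.
08:20-09:25 ∩ B → 08:20-09:25.
09:45-10:35 ∩ B → 09:45-10:00.
14:35-18:00 ∩ B → 14:35-18:00.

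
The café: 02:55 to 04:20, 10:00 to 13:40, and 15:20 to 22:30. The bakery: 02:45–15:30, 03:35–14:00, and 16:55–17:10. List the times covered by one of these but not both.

Second set merges to 02:45–15:30, 16:55–17:10.
Only in the first: 15:30–16:55, 17:10–22:30.
Only in the second: 02:45–02:55, 04:20–10:00, 13:40–15:20.
Together these are the periods covered by exactly one.

02:45–02:55, 04:20–10:00, 13:40–15:20, 15:30–16:55, 17:10–22:30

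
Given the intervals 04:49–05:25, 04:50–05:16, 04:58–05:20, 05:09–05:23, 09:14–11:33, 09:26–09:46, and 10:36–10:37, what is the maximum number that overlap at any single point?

4

At 05:09, 4 of the intervals are simultaneously active.
No point has more.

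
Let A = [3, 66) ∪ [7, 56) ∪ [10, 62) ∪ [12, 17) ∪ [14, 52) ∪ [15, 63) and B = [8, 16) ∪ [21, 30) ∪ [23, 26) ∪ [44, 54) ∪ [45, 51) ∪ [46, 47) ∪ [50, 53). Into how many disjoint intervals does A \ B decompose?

First set merges to [3, 66).
Second set merges to [8, 16), [21, 30), [44, 54).
A \ B = [3, 8), [16, 21), [30, 44), [54, 66).
That is 4 disjoint pieces.

4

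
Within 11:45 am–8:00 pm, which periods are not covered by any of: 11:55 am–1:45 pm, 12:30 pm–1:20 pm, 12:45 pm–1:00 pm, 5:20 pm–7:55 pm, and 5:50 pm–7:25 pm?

Covered (merged): 11:55 am-1:45 pm, 5:20 pm-7:55 pm.
Complement within 11:45 am-8:00 pm: 11:45 am-11:55 am, 1:45 pm-5:20 pm, 7:55 pm-8:00 pm.

11:45 am-11:55 am, 1:45 pm-5:20 pm, 7:55 pm-8:00 pm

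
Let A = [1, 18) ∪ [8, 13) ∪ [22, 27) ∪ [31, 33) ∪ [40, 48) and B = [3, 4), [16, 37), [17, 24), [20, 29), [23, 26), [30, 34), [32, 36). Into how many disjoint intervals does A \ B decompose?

First set merges to [1, 18), [22, 27), [31, 33), [40, 48).
Second set merges to [3, 4), [16, 37).
A \ B = [1, 3), [4, 16), [40, 48).
That is 3 disjoint pieces.

3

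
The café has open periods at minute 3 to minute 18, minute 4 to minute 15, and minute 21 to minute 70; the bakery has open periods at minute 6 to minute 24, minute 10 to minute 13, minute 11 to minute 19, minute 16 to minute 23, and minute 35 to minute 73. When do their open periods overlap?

minute 6 to minute 18, minute 21 to minute 24, minute 35 to minute 70

First set merges to minute 3 to minute 18, minute 21 to minute 70.
Second set merges to minute 6 to minute 24, minute 35 to minute 73.
minute 3 to minute 18 ∩ B → minute 6 to minute 18.
minute 21 to minute 70 ∩ B → minute 21 to minute 24, minute 35 to minute 70.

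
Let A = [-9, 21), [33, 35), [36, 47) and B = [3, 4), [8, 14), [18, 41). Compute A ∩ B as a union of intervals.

[3, 4) ∪ [8, 14) ∪ [18, 21) ∪ [33, 35) ∪ [36, 41)

[-9, 21) overlaps B on [3, 4), [8, 14), [18, 21).
[33, 35) overlaps B on [33, 35).
[36, 47) overlaps B on [36, 41).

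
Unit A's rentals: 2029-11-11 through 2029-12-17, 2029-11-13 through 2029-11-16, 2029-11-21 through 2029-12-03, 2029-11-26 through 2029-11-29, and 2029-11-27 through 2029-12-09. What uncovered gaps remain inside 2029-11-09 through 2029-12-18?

2029-11-09 through 2029-11-10, 2029-12-18 through 2029-12-18

The merged coverage is 2029-11-11 through 2029-12-17.
Uncovered inside 2029-11-09 through 2029-12-18: 2029-11-09 through 2029-11-10, 2029-12-18 through 2029-12-18.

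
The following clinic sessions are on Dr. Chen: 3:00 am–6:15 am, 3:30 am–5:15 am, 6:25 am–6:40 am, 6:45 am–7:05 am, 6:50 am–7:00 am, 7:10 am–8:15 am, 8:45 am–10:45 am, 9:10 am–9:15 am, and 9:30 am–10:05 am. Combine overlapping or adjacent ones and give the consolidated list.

3:00 am-6:15 am, 6:25 am-6:40 am, 6:45 am-7:05 am, 7:10 am-8:15 am, 8:45 am-10:45 am

3:30 am-5:15 am overlaps/touches 3:00 am-6:15 am → extend to 3:00 am-6:15 am.
6:25 am-6:40 am is disjoint → start new block.
6:45 am-7:05 am is disjoint → start new block.
6:50 am-7:00 am overlaps/touches 6:45 am-7:05 am → extend to 6:45 am-7:05 am.
7:10 am-8:15 am is disjoint → start new block.
8:45 am-10:45 am is disjoint → start new block.
9:10 am-9:15 am overlaps/touches 8:45 am-10:45 am → extend to 8:45 am-10:45 am.
9:30 am-10:05 am overlaps/touches 8:45 am-10:45 am → extend to 8:45 am-10:45 am.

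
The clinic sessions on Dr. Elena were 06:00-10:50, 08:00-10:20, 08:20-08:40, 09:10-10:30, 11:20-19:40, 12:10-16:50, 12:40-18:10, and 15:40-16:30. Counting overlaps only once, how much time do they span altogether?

13 h 10 min

Merged: 06:00-10:50, 11:20-19:40.
Lengths: 4 h 50 min + 8 h 20 min = 13 h 10 min.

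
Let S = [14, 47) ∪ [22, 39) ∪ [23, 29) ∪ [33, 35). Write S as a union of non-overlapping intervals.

[22, 39) overlaps/touches [14, 47) → extend to [14, 47).
[23, 29) overlaps/touches [14, 47) → extend to [14, 47).
[33, 35) overlaps/touches [14, 47) → extend to [14, 47).

[14, 47)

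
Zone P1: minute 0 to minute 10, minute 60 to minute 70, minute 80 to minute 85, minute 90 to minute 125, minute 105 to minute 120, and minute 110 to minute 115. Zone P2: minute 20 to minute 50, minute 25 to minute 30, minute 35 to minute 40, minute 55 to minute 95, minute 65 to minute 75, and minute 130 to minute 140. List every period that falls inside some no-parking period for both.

minute 60 to minute 70, minute 80 to minute 85, minute 90 to minute 95

A, merged: minute 0 to minute 10, minute 60 to minute 70, minute 80 to minute 85, minute 90 to minute 125.
B, merged: minute 20 to minute 50, minute 55 to minute 95, minute 130 to minute 140.
minute 0 to minute 10 falls entirely outside B.
minute 60 to minute 70 overlaps B on minute 60 to minute 70.
minute 80 to minute 85 overlaps B on minute 80 to minute 85.
minute 90 to minute 125 overlaps B on minute 90 to minute 95.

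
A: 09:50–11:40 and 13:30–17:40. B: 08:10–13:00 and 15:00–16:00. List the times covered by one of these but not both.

A but not B: 13:30-15:00, 16:00-17:40.
B but not A: 08:10-09:50, 11:40-13:00.
Combining gives A △ B.

08:10-09:50, 11:40-13:00, 13:30-15:00, 16:00-17:40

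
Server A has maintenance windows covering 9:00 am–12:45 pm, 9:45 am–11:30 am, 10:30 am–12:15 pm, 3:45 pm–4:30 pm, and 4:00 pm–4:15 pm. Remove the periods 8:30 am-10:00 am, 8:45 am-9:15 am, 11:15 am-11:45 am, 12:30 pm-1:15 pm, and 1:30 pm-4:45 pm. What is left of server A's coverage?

A, merged: 9:00 am–12:45 pm, 3:45 pm–4:30 pm.
B, merged: 8:30 am–10:00 am, 11:15 am–11:45 am, 12:30 pm–1:15 pm, 1:30 pm–4:45 pm.
9:00 am–12:45 pm with B removed leaves 10:00 am–11:15 am, 11:45 am–12:30 pm.
3:45 pm–4:30 pm lies entirely inside B → drops out.

10:00 am–11:15 am, 11:45 am–12:30 pm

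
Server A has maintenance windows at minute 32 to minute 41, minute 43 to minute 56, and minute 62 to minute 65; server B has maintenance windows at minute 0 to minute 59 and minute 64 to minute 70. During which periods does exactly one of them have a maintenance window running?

Only in the first: minute 62 to minute 64.
Only in the second: minute 0 to minute 32, minute 41 to minute 43, minute 56 to minute 59, minute 65 to minute 70.
Together these are the periods covered by exactly one.

minute 0 to minute 32, minute 41 to minute 43, minute 56 to minute 59, minute 62 to minute 64, minute 65 to minute 70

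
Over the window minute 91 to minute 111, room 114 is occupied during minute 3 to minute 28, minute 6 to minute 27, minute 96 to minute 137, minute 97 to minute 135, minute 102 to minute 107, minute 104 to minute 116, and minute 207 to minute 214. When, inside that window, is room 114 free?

The merged coverage is minute 3 to minute 28, minute 96 to minute 137, minute 207 to minute 214.
Complement within minute 91 to minute 111: minute 91 to minute 96.

minute 91 to minute 96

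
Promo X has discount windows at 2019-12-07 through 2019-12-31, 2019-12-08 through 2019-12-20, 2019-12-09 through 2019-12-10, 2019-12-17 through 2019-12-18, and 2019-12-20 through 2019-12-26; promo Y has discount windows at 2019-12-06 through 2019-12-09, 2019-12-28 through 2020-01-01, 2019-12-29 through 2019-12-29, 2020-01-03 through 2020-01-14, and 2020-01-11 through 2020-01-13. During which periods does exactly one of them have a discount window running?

Merge the first list: 2019-12-07 through 2019-12-31.
Merge the second list: 2019-12-06 through 2019-12-09, 2019-12-28 through 2020-01-01, 2020-01-03 through 2020-01-14.
Only in the first: 2019-12-10 through 2019-12-27.
Only in the second: 2019-12-06 through 2019-12-06, 2020-01-01 through 2020-01-01, 2020-01-03 through 2020-01-14.
Together these are the periods covered by exactly one.

2019-12-06 through 2019-12-06, 2019-12-10 through 2019-12-27, 2020-01-01 through 2020-01-01, 2020-01-03 through 2020-01-14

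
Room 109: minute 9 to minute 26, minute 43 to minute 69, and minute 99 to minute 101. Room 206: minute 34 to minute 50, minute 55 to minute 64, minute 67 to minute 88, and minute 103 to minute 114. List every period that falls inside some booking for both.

minute 9 to minute 26: no overlap with the second set.
minute 43 to minute 69 meets the second set on minute 43 to minute 50, minute 55 to minute 64, minute 67 to minute 69.
minute 99 to minute 101: no overlap with the second set.

minute 43 to minute 50, minute 55 to minute 64, minute 67 to minute 69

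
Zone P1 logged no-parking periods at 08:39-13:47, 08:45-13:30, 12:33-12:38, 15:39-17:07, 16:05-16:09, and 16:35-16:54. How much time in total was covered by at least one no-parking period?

6 h 36 min

Merged: 08:39–13:47, 15:39–17:07.
Lengths: 5 h 8 min + 1 h 28 min = 6 h 36 min.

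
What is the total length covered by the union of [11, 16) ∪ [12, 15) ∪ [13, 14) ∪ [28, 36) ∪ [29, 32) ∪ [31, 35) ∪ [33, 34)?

13

Merged: [11, 16), [28, 36).
Lengths: 5 + 8 = 13.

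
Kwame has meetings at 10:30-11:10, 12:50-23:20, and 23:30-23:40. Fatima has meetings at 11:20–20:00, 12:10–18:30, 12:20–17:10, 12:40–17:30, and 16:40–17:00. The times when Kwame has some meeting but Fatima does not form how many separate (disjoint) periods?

Second set merges to 11:20–20:00.
A \ B = 10:30–11:10, 20:00–23:20, 23:30–23:40.
That is 3 disjoint pieces.

3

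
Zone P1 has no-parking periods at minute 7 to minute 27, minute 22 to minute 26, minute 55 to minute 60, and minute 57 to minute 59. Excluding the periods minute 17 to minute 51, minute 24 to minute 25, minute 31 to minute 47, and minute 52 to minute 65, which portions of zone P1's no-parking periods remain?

Merge the first list: minute 7 to minute 27, minute 55 to minute 60.
Merge the second list: minute 17 to minute 51, minute 52 to minute 65.
minute 7 to minute 27 with B removed leaves minute 7 to minute 17.
minute 55 to minute 60 lies entirely inside B → drops out.

minute 7 to minute 17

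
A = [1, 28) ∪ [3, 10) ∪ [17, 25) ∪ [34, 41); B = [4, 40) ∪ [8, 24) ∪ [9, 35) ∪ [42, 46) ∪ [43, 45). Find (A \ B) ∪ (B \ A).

A, merged: [1, 28), [34, 41).
B, merged: [4, 40), [42, 46).
A \ B = [1, 4), [40, 41).
B \ A = [28, 34), [42, 46).
Union of the two gives the symmetric difference.

[1, 4) ∪ [28, 34) ∪ [40, 41) ∪ [42, 46)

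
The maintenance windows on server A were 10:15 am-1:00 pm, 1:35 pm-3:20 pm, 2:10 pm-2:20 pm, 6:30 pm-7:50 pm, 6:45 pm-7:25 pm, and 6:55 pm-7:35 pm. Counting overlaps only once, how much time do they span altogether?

5 h 50 min

Merged: 10:15 am–1:00 pm, 1:35 pm–3:20 pm, 6:30 pm–7:50 pm.
Lengths: 2 h 45 min + 1 h 45 min + 1 h 20 min = 5 h 50 min.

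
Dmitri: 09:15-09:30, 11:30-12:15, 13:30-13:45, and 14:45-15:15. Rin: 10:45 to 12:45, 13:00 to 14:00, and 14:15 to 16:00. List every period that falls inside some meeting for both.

09:15–09:30 falls entirely outside B.
11:30–12:15 overlaps B on 11:30–12:15.
13:30–13:45 overlaps B on 13:30–13:45.
14:45–15:15 overlaps B on 14:45–15:15.

11:30–12:15, 13:30–13:45, 14:45–15:15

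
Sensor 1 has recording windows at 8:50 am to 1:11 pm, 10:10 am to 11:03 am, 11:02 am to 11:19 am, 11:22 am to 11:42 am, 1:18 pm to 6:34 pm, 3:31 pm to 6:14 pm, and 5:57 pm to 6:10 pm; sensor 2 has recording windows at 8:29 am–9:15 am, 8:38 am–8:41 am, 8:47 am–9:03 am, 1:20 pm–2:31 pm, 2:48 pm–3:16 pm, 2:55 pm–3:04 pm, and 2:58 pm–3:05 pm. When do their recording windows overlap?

8:50 am–9:15 am, 1:20 pm–2:31 pm, 2:48 pm–3:16 pm

Merge the first list: 8:50 am–1:11 pm, 1:18 pm–6:34 pm.
Merge the second list: 8:29 am–9:15 am, 1:20 pm–2:31 pm, 2:48 pm–3:16 pm.
8:50 am–1:11 pm overlaps B on 8:50 am–9:15 am.
1:18 pm–6:34 pm overlaps B on 1:20 pm–2:31 pm, 2:48 pm–3:16 pm.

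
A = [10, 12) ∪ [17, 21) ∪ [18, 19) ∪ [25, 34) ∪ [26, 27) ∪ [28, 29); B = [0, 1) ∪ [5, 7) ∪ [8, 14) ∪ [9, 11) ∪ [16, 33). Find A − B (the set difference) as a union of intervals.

[33, 34)

Merge the first list: [10, 12), [17, 21), [25, 34).
Merge the second list: [0, 1), [5, 7), [8, 14), [16, 33).
[10, 12): entirely removed.
[17, 21): entirely removed.
[25, 34) \ B = [33, 34).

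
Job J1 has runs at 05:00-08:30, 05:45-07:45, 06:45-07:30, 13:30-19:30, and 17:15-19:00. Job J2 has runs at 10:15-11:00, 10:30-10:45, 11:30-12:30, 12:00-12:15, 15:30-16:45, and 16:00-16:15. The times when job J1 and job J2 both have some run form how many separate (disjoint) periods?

1

Merge the first list: 05:00-08:30, 13:30-19:30.
Merge the second list: 10:15-11:00, 11:30-12:30, 15:30-16:45.
A ∩ B = 15:30-16:45.
That is 1 disjoint piece.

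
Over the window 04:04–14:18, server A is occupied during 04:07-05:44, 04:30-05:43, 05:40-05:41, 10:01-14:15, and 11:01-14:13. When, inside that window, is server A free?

04:04–04:07, 05:44–10:01, 14:15–14:18

The merged coverage is 04:07–05:44, 10:01–14:15.
Uncovered inside 04:04–14:18: 04:04–04:07, 05:44–10:01, 14:15–14:18.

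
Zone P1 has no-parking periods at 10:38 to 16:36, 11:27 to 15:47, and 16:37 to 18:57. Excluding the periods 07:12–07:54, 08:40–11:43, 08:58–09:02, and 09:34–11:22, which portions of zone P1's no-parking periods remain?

11:43-16:36, 16:37-18:57

First set merges to 10:38-16:36, 16:37-18:57.
Second set merges to 07:12-07:54, 08:40-11:43.
10:38-16:36 with B removed leaves 11:43-16:36.
16:37-18:57 is untouched.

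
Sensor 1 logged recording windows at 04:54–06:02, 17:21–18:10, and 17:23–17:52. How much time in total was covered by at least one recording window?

Merged: 04:54–06:02, 17:21–18:10.
Lengths: 1 h 8 min + 49 min = 1 h 57 min.

1 h 57 min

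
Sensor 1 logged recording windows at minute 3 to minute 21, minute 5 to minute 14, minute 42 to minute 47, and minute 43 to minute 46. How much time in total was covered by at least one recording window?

Merged: minute 3 to minute 21, minute 42 to minute 47.
Lengths: 18 minutes + 5 minutes = 23 minutes.

23 minutes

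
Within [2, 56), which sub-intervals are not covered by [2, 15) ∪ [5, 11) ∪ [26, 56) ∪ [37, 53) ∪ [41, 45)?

[15, 26)

The merged coverage is [2, 15), [26, 56).
Uncovered inside [2, 56): [15, 26).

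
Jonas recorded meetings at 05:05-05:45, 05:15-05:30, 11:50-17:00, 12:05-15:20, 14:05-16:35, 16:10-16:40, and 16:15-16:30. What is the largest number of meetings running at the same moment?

4

Walk the sorted start/end points keeping a running depth.
The depth first hits 4 at 16:15.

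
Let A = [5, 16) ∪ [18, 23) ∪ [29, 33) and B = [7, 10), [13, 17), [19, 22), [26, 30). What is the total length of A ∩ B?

10

A ∩ B = [7, 10), [13, 16), [19, 22), [29, 30).
Total: 3 + 3 + 3 + 1 = 10.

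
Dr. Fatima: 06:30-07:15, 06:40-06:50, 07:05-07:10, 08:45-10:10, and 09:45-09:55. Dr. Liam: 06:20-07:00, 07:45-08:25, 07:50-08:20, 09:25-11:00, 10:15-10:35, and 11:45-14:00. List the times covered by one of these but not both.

A, merged: 06:30–07:15, 08:45–10:10.
B, merged: 06:20–07:00, 07:45–08:25, 09:25–11:00, 11:45–14:00.
Only in the first: 07:00–07:15, 08:45–09:25.
Only in the second: 06:20–06:30, 07:45–08:25, 10:10–11:00, 11:45–14:00.
Together these are the periods covered by exactly one.

06:20–06:30, 07:00–07:15, 07:45–08:25, 08:45–09:25, 10:10–11:00, 11:45–14:00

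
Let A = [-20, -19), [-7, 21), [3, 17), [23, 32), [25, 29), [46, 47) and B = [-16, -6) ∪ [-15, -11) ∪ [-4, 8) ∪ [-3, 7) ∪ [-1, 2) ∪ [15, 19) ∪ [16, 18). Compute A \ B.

Merge the first list: [-20, -19), [-7, 21), [23, 32), [46, 47).
Merge the second list: [-16, -6), [-4, 8), [15, 19).
[-20, -19) is untouched.
[-7, 21) with B removed leaves [-6, -4), [8, 15), [19, 21).
[23, 32) is untouched.
[46, 47) is untouched.

[-20, -19) ∪ [-6, -4) ∪ [8, 15) ∪ [19, 21) ∪ [23, 32) ∪ [46, 47)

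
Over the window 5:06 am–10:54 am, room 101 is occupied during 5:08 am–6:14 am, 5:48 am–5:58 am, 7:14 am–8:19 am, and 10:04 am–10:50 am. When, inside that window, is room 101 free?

5:06 am–5:08 am, 6:14 am–7:14 am, 8:19 am–10:04 am, 10:50 am–10:54 am

After merging, the occupied span is 5:08 am–6:14 am, 7:14 am–8:19 am, 10:04 am–10:50 am.
Gaps within 5:06 am–10:54 am: 5:06 am–5:08 am, 6:14 am–7:14 am, 8:19 am–10:04 am, 10:50 am–10:54 am.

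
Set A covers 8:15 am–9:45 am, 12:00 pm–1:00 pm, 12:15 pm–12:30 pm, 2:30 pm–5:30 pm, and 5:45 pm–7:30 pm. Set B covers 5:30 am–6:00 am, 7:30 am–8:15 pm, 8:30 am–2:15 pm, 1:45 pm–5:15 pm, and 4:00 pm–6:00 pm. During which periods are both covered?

A, merged: 8:15 am–9:45 am, 12:00 pm–1:00 pm, 2:30 pm–5:30 pm, 5:45 pm–7:30 pm.
B, merged: 5:30 am–6:00 am, 7:30 am–8:15 pm.
8:15 am–9:45 am ∩ B → 8:15 am–9:45 am.
12:00 pm–1:00 pm ∩ B → 12:00 pm–1:00 pm.
2:30 pm–5:30 pm ∩ B → 2:30 pm–5:30 pm.
5:45 pm–7:30 pm ∩ B → 5:45 pm–7:30 pm.

8:15 am–9:45 am, 12:00 pm–1:00 pm, 2:30 pm–5:30 pm, 5:45 pm–7:30 pm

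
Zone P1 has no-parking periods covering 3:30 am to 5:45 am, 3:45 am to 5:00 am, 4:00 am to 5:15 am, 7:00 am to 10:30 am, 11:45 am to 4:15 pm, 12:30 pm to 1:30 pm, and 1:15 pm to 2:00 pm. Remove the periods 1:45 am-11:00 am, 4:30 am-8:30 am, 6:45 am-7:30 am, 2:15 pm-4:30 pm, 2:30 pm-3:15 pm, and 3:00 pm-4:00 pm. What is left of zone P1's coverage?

11:45 am-2:15 pm

A, merged: 3:30 am-5:45 am, 7:00 am-10:30 am, 11:45 am-4:15 pm.
B, merged: 1:45 am-11:00 am, 2:15 pm-4:30 pm.
3:30 am-5:45 am: fully covered by B → removed.
7:00 am-10:30 am: fully covered by B → removed.
11:45 am-4:15 pm minus B → 11:45 am-2:15 pm.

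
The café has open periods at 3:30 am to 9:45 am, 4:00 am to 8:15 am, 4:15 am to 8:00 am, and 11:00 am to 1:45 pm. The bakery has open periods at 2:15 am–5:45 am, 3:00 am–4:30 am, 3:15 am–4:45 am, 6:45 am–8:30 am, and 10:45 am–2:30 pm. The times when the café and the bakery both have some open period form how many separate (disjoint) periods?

3

Merge the first list: 3:30 am–9:45 am, 11:00 am–1:45 pm.
Merge the second list: 2:15 am–5:45 am, 6:45 am–8:30 am, 10:45 am–2:30 pm.
A ∩ B = 3:30 am–5:45 am, 6:45 am–8:30 am, 11:00 am–1:45 pm.
That is 3 disjoint pieces.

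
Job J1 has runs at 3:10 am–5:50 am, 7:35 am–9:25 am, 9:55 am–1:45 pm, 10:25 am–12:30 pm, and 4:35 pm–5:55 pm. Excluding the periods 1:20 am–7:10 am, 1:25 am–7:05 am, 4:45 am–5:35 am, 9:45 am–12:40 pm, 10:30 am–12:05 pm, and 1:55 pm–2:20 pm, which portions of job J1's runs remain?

First set merges to 3:10 am–5:50 am, 7:35 am–9:25 am, 9:55 am–1:45 pm, 4:35 pm–5:55 pm.
Second set merges to 1:20 am–7:10 am, 9:45 am–12:40 pm, 1:55 pm–2:20 pm.
3:10 am–5:50 am: fully covered by B → removed.
7:35 am–9:25 am: no B overlap → unchanged.
9:55 am–1:45 pm minus B → 12:40 pm–1:45 pm.
4:35 pm–5:55 pm: no B overlap → unchanged.

7:35 am–9:25 am, 12:40 pm–1:45 pm, 4:35 pm–5:55 pm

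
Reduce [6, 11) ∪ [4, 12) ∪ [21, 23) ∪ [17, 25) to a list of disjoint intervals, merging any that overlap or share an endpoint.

Sort by start: [4, 12), [6, 11), [17, 25), [21, 23).
[6, 11) overlaps/touches [4, 12) → extend to [4, 12).
[17, 25) is disjoint → start new block.
[21, 23) overlaps/touches [17, 25) → extend to [17, 25).

[4, 12) ∪ [17, 25)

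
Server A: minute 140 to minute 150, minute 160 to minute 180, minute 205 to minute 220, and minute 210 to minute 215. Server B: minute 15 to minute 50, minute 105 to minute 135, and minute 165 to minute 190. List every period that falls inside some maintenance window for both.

Merge the first list: minute 140 to minute 150, minute 160 to minute 180, minute 205 to minute 220.
minute 140 to minute 150 falls entirely outside B.
minute 160 to minute 180 overlaps B on minute 165 to minute 180.
minute 205 to minute 220 falls entirely outside B.

minute 165 to minute 180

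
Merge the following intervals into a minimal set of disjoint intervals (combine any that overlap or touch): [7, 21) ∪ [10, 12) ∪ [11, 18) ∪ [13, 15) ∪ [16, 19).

[7, 21)

[10, 12) overlaps/touches [7, 21) → extend to [7, 21).
[11, 18) overlaps/touches [7, 21) → extend to [7, 21).
[13, 15) overlaps/touches [7, 21) → extend to [7, 21).
[16, 19) overlaps/touches [7, 21) → extend to [7, 21).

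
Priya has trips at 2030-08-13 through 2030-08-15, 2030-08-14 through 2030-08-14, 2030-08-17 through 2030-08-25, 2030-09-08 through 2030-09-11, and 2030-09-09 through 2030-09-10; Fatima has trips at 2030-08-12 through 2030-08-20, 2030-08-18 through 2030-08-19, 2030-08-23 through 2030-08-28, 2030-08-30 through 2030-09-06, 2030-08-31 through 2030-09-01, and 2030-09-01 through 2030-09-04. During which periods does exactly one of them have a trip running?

2030-08-12 through 2030-08-12, 2030-08-16 through 2030-08-16, 2030-08-21 through 2030-08-22, 2030-08-26 through 2030-08-28, 2030-08-30 through 2030-09-06, 2030-09-08 through 2030-09-11

A, merged: 2030-08-13 through 2030-08-15, 2030-08-17 through 2030-08-25, 2030-09-08 through 2030-09-11.
B, merged: 2030-08-12 through 2030-08-20, 2030-08-23 through 2030-08-28, 2030-08-30 through 2030-09-06.
A but not B: 2030-08-21 through 2030-08-22, 2030-09-08 through 2030-09-11.
B but not A: 2030-08-12 through 2030-08-12, 2030-08-16 through 2030-08-16, 2030-08-26 through 2030-08-28, 2030-08-30 through 2030-09-06.
Combining gives A △ B.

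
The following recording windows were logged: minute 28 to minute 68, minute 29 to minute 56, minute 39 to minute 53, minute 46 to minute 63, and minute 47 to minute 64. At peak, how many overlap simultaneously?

5

Walk the sorted start/end points keeping a running depth.
The depth first hits 5 at minute 47.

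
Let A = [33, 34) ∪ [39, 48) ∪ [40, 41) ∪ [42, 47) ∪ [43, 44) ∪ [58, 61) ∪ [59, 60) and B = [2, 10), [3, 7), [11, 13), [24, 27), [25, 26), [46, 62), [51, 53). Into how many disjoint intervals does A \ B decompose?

2

First set merges to [33, 34), [39, 48), [58, 61).
Second set merges to [2, 10), [11, 13), [24, 27), [46, 62).
A \ B = [33, 34), [39, 46).
That is 2 disjoint pieces.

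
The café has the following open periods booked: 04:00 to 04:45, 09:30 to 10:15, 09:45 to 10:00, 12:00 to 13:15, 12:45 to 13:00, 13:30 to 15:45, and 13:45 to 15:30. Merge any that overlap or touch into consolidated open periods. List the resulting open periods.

09:30-10:15 is disjoint → start new block.
09:45-10:00 overlaps/touches 09:30-10:15 → extend to 09:30-10:15.
12:00-13:15 is disjoint → start new block.
12:45-13:00 overlaps/touches 12:00-13:15 → extend to 12:00-13:15.
13:30-15:45 is disjoint → start new block.
13:45-15:30 overlaps/touches 13:30-15:45 → extend to 13:30-15:45.

04:00-04:45, 09:30-10:15, 12:00-13:15, 13:30-15:45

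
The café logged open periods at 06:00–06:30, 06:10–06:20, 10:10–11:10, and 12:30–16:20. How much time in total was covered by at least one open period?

Merged: 06:00-06:30, 10:10-11:10, 12:30-16:20.
Lengths: 30 min + 1 h + 3 h 50 min = 5 h 20 min.

5 h 20 min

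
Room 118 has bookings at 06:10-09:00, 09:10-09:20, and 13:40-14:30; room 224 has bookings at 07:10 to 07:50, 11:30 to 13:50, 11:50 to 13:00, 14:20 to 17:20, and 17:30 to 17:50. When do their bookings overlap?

07:10-07:50, 13:40-13:50, 14:20-14:30

Second set merges to 07:10-07:50, 11:30-13:50, 14:20-17:20, 17:30-17:50.
06:10-09:00 meets the second set on 07:10-07:50.
09:10-09:20: no overlap with the second set.
13:40-14:30 meets the second set on 13:40-13:50, 14:20-14:30.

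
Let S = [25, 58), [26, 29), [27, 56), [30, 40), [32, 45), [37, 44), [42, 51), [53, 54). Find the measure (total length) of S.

33

Merged: [25, 58).
Length: 33.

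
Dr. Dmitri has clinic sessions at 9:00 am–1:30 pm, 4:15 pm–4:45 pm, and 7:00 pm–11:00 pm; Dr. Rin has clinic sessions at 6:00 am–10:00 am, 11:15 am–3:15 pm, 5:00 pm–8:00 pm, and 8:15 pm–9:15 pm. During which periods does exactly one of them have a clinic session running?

A \ B = 10:00 am–11:15 am, 4:15 pm–4:45 pm, 8:00 pm–8:15 pm, 9:15 pm–11:00 pm.
B \ A = 6:00 am–9:00 am, 1:30 pm–3:15 pm, 5:00 pm–7:00 pm.
Union of the two gives the symmetric difference.

6:00 am–9:00 am, 10:00 am–11:15 am, 1:30 pm–3:15 pm, 4:15 pm–4:45 pm, 5:00 pm–7:00 pm, 8:00 pm–8:15 pm, 9:15 pm–11:00 pm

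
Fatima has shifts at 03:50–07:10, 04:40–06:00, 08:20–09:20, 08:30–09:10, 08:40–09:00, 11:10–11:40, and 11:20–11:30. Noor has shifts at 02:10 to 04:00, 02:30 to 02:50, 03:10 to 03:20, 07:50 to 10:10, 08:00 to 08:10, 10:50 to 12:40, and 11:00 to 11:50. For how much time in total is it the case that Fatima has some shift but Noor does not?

3 h 10 min

A, merged: 03:50-07:10, 08:20-09:20, 11:10-11:40.
B, merged: 02:10-04:00, 07:50-10:10, 10:50-12:40.
A \ B = 04:00-07:10.
Total: 3 h 10 min.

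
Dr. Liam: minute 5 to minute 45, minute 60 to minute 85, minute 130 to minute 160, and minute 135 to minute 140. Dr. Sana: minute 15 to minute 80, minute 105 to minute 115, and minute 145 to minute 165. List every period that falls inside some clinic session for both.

minute 15 to minute 45, minute 60 to minute 80, minute 145 to minute 160

Merge the first list: minute 5 to minute 45, minute 60 to minute 85, minute 130 to minute 160.
minute 5 to minute 45 ∩ B → minute 15 to minute 45.
minute 60 to minute 85 ∩ B → minute 60 to minute 80.
minute 130 to minute 160 ∩ B → minute 145 to minute 160.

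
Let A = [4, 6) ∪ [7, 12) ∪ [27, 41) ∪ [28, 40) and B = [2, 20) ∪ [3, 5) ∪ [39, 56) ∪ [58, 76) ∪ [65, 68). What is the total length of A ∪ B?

A, merged: [4, 6), [7, 12), [27, 41).
B, merged: [2, 20), [39, 56), [58, 76).
A ∪ B = [2, 20), [27, 56), [58, 76).
Total: 18 + 29 + 18 = 65.

65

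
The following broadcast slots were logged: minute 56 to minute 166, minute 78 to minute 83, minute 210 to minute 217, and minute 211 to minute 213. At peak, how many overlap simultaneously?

2

Sweep endpoints in order; track running count of active intervals.
Peak of 2 reached at minute 78.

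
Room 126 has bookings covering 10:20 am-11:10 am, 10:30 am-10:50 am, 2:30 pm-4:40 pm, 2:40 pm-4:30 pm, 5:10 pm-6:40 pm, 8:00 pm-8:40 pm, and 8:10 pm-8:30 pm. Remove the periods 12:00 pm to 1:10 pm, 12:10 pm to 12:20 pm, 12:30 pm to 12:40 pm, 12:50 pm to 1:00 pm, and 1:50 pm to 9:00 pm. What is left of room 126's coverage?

A, merged: 10:20 am–11:10 am, 2:30 pm–4:40 pm, 5:10 pm–6:40 pm, 8:00 pm–8:40 pm.
B, merged: 12:00 pm–1:10 pm, 1:50 pm–9:00 pm.
10:20 am–11:10 am is untouched.
2:30 pm–4:40 pm lies entirely inside B → drops out.
5:10 pm–6:40 pm lies entirely inside B → drops out.
8:00 pm–8:40 pm lies entirely inside B → drops out.

10:20 am–11:10 am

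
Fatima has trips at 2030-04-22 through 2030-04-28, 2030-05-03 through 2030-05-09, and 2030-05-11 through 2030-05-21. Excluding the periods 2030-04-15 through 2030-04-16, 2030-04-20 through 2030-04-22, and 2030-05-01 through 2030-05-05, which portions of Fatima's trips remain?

2030-04-22 through 2030-04-28 with B removed leaves 2030-04-23 through 2030-04-28.
2030-05-03 through 2030-05-09 with B removed leaves 2030-05-06 through 2030-05-09.
2030-05-11 through 2030-05-21 is untouched.

2030-04-23 through 2030-04-28, 2030-05-06 through 2030-05-09, 2030-05-11 through 2030-05-21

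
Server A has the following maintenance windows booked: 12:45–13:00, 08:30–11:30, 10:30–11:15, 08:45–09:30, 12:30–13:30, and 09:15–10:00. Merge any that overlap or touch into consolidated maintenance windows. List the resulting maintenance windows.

Sort by start: 08:30–11:30, 08:45–09:30, 09:15–10:00, 10:30–11:15, 12:30–13:30, 12:45–13:00.
08:45–09:30 overlaps/touches 08:30–11:30 → extend to 08:30–11:30.
09:15–10:00 overlaps/touches 08:30–11:30 → extend to 08:30–11:30.
10:30–11:15 overlaps/touches 08:30–11:30 → extend to 08:30–11:30.
12:30–13:30 is disjoint → start new block.
12:45–13:00 overlaps/touches 12:30–13:30 → extend to 12:30–13:30.

08:30–11:30, 12:30–13:30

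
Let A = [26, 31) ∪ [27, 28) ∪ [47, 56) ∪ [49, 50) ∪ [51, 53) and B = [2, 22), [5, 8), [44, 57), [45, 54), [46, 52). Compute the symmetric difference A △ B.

[2, 22) ∪ [26, 31) ∪ [44, 47) ∪ [56, 57)

A, merged: [26, 31), [47, 56).
B, merged: [2, 22), [44, 57).
A \ B = [26, 31).
B \ A = [2, 22), [44, 47), [56, 57).
Union of the two gives the symmetric difference.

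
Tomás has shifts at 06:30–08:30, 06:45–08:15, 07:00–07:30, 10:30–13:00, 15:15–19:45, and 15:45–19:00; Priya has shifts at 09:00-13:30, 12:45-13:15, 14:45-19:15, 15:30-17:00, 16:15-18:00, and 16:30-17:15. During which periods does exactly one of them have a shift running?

A, merged: 06:30-08:30, 10:30-13:00, 15:15-19:45.
B, merged: 09:00-13:30, 14:45-19:15.
A \ B = 06:30-08:30, 19:15-19:45.
B \ A = 09:00-10:30, 13:00-13:30, 14:45-15:15.
Union of the two gives the symmetric difference.

06:30-08:30, 09:00-10:30, 13:00-13:30, 14:45-15:15, 19:15-19:45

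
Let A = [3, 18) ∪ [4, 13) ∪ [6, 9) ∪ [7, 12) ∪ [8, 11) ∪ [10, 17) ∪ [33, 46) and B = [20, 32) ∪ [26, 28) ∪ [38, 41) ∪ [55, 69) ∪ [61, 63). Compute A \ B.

First set merges to [3, 18), [33, 46).
Second set merges to [20, 32), [38, 41), [55, 69).
[3, 18): no B overlap → unchanged.
[33, 46) minus B → [33, 38), [41, 46).

[3, 18) ∪ [33, 38) ∪ [41, 46)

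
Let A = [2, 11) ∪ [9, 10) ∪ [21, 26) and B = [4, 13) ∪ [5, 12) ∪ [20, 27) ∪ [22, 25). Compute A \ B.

[2, 4)

Merge the first list: [2, 11), [21, 26).
Merge the second list: [4, 13), [20, 27).
[2, 11) with B removed leaves [2, 4).
[21, 26) lies entirely inside B → drops out.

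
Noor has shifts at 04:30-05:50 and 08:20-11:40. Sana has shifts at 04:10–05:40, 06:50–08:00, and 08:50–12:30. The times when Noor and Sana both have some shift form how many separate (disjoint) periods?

2

A ∩ B = 04:30–05:40, 08:50–11:40.
That is 2 disjoint pieces.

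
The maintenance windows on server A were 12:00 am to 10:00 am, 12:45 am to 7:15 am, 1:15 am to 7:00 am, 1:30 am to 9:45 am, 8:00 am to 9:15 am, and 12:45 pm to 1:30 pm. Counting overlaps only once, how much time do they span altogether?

Merged: 12:00 am–10:00 am, 12:45 pm–1:30 pm.
Lengths: 10 h + 45 min = 10 h 45 min.

10 h 45 min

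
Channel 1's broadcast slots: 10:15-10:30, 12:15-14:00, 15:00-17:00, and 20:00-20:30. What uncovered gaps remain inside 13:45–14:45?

Covered (merged): 10:15-10:30, 12:15-14:00, 15:00-17:00, 20:00-20:30.
Complement within 13:45-14:45: 14:00-14:45.

14:00-14:45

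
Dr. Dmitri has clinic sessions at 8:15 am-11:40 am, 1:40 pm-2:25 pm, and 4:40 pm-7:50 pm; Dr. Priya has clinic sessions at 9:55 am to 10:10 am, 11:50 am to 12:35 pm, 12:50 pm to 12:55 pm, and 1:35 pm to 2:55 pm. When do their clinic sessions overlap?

8:15 am-11:40 am overlaps B on 9:55 am-10:10 am.
1:40 pm-2:25 pm overlaps B on 1:40 pm-2:25 pm.
4:40 pm-7:50 pm falls entirely outside B.

9:55 am-10:10 am, 1:40 pm-2:25 pm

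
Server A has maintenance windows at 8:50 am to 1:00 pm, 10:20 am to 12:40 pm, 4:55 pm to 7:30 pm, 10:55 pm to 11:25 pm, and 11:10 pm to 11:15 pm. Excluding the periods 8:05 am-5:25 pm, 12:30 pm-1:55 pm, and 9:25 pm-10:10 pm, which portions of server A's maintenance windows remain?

First set merges to 8:50 am–1:00 pm, 4:55 pm–7:30 pm, 10:55 pm–11:25 pm.
Second set merges to 8:05 am–5:25 pm, 9:25 pm–10:10 pm.
8:50 am–1:00 pm lies entirely inside B → drops out.
4:55 pm–7:30 pm with B removed leaves 5:25 pm–7:30 pm.
10:55 pm–11:25 pm is untouched.

5:25 pm–7:30 pm, 10:55 pm–11:25 pm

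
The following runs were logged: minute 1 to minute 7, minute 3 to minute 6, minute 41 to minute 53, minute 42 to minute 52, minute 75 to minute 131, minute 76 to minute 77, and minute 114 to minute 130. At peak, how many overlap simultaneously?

2

Walk the sorted start/end points keeping a running depth.
The depth first hits 2 at minute 3.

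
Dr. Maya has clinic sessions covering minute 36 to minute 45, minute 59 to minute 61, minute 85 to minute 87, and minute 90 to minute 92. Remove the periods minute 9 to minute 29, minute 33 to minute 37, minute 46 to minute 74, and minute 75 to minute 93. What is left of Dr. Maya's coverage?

minute 36 to minute 45 minus B → minute 37 to minute 45.
minute 59 to minute 61: fully covered by B → removed.
minute 85 to minute 87: fully covered by B → removed.
minute 90 to minute 92: fully covered by B → removed.

minute 37 to minute 45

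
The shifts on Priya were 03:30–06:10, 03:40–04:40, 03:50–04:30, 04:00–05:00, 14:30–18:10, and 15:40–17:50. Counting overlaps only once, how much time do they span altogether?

Merged: 03:30–06:10, 14:30–18:10.
Lengths: 2 h 40 min + 3 h 40 min = 6 h 20 min.

6 h 20 min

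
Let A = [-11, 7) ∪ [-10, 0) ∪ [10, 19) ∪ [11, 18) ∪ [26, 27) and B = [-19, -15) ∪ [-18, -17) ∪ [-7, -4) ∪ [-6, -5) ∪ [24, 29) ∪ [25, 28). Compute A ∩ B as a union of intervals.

Merge the first list: [-11, 7), [10, 19), [26, 27).
Merge the second list: [-19, -15), [-7, -4), [24, 29).
[-11, 7) ∩ B → [-7, -4).
[10, 19) meets no B interval.
[26, 27) ∩ B → [26, 27).

[-7, -4) ∪ [26, 27)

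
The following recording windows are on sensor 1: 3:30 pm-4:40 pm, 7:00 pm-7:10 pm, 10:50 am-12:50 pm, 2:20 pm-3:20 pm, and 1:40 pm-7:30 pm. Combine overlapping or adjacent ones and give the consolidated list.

Sort by start: 10:50 am-12:50 pm, 1:40 pm-7:30 pm, 2:20 pm-3:20 pm, 3:30 pm-4:40 pm, 7:00 pm-7:10 pm.
1:40 pm-7:30 pm is disjoint → start new block.
2:20 pm-3:20 pm overlaps/touches 1:40 pm-7:30 pm → extend to 1:40 pm-7:30 pm.
3:30 pm-4:40 pm overlaps/touches 1:40 pm-7:30 pm → extend to 1:40 pm-7:30 pm.
7:00 pm-7:10 pm overlaps/touches 1:40 pm-7:30 pm → extend to 1:40 pm-7:30 pm.

10:50 am-12:50 pm, 1:40 pm-7:30 pm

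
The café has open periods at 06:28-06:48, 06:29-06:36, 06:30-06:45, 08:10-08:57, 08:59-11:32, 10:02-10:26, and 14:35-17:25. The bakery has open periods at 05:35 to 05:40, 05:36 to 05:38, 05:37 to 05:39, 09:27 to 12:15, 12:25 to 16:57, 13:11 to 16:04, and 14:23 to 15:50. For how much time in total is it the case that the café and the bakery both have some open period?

First set merges to 06:28-06:48, 08:10-08:57, 08:59-11:32, 14:35-17:25.
Second set merges to 05:35-05:40, 09:27-12:15, 12:25-16:57.
A ∩ B = 09:27-11:32, 14:35-16:57.
Total: 2 h 5 min + 2 h 22 min = 4 h 27 min.

4 h 27 min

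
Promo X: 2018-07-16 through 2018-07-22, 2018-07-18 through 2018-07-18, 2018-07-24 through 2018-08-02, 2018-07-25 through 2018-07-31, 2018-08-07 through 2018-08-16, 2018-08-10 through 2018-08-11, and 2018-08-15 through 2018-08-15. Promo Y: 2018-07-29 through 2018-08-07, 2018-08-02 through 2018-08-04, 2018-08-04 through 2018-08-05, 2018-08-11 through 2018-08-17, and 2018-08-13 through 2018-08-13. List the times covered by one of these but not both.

2018-07-16 through 2018-07-22, 2018-07-24 through 2018-07-28, 2018-08-03 through 2018-08-06, 2018-08-08 through 2018-08-10, 2018-08-17 through 2018-08-17

A, merged: 2018-07-16 through 2018-07-22, 2018-07-24 through 2018-08-02, 2018-08-07 through 2018-08-16.
B, merged: 2018-07-29 through 2018-08-07, 2018-08-11 through 2018-08-17.
A \ B = 2018-07-16 through 2018-07-22, 2018-07-24 through 2018-07-28, 2018-08-08 through 2018-08-10.
B \ A = 2018-08-03 through 2018-08-06, 2018-08-17 through 2018-08-17.
Union of the two gives the symmetric difference.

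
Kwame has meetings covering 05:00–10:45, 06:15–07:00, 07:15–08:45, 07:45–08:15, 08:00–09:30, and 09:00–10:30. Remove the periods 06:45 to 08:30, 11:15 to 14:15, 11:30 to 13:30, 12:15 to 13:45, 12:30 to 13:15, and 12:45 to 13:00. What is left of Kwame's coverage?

A, merged: 05:00–10:45.
B, merged: 06:45–08:30, 11:15–14:15.
05:00–10:45 with B removed leaves 05:00–06:45, 08:30–10:45.

05:00–06:45, 08:30–10:45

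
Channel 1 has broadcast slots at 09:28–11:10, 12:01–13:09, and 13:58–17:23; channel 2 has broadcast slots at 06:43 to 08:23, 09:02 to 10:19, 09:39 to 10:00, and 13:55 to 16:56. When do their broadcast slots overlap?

Merge the second list: 06:43–08:23, 09:02–10:19, 13:55–16:56.
09:28–11:10 overlaps B on 09:28–10:19.
12:01–13:09 falls entirely outside B.
13:58–17:23 overlaps B on 13:58–16:56.

09:28–10:19, 13:58–16:56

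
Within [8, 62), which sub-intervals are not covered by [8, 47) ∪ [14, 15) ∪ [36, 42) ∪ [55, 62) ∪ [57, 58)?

The merged coverage is [8, 47), [55, 62).
Gaps within [8, 62): [47, 55).

[47, 55)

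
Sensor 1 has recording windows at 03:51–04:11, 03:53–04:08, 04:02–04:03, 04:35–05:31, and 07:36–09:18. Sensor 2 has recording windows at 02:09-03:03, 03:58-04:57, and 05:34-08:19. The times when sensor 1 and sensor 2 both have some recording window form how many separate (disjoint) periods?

Merge the first list: 03:51–04:11, 04:35–05:31, 07:36–09:18.
A ∩ B = 03:58–04:11, 04:35–04:57, 07:36–08:19.
That is 3 disjoint pieces.

3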